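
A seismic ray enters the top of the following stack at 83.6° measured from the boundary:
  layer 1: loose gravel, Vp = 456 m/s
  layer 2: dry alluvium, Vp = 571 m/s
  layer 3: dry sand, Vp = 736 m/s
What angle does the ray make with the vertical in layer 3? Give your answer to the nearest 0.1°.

From the normal: θ₁ = 90° − 83.6° = 6.4°.
Snell's law across each interface conserves sin θ / V, so sin θ_3 = V_3·sin θ₁/V₁.
sin θ_3 = 736 × sin 6.4° / 456 = 0.1799.
θ_3 = arcsin 0.1799 = 10.36°.

10.4°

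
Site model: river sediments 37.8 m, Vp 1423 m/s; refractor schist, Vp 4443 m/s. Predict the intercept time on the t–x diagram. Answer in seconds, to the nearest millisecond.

0.050 s

θ_c = arcsin(V₁/V₂) = arcsin(1423/4443) = 18.68°; cos θ_c = 0.9473.
tᵢ = 2h·cos θ_c / V₁ = 2·37.8·0.9473 / 1423 = 0.05033 s.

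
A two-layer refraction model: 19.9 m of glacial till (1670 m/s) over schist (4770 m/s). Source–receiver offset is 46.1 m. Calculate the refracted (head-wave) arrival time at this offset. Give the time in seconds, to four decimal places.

0.0320 s

θ_c = arcsin(V₁/V₂) = arcsin(1670/4770) = 20.49°, cos θ_c = 0.9367.
Intercept time tᵢ = 2h cos θ_c / V₁ = 2·19.9·0.9367/1670 = 0.02232 s.
t = x/V₂ + tᵢ = 46.1/4770 + 0.02232 = 0.03199 s.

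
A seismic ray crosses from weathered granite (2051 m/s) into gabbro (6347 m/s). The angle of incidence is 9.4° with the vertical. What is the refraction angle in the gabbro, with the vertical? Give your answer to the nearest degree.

30°

sin θ₁/V₁ = sin θ₂/V₂ ⇒ sin θ₂ = 6347·sin 9.4°/2051 = 6347·0.1633/2051 = 0.5054.
θ₂ = arcsin 0.5054 = 30.36° from the normal.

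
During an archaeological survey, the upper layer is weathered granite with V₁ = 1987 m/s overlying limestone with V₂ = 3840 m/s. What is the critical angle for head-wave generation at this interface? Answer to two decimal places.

At critical incidence the refracted ray runs along the interface (θ₂ = 90°), so sin θ_c = V₁/V₂.
θ_c = arcsin(1987/3840) = arcsin 0.5174 = 31.16°.

31.16°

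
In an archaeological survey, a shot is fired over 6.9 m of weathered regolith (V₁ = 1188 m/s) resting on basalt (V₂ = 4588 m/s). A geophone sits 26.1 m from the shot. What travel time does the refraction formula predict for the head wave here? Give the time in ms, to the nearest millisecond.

17 ms

t = x/V₂ + 2h·√(V₂²−V₁²)/(V₁V₂).
√(V₂²−V₁²) = √(4588²−1188²) = 4431.5 m/s; delay term = 2·6.9·4431.5/(1188·4588) = 0.01122 s.
t = 26.1/4588 + 0.01122 = 0.01691 s.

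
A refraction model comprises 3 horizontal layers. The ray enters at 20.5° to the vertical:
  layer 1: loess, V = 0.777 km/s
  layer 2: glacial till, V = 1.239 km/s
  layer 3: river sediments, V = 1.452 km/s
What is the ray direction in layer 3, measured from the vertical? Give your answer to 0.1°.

Ray parameter p = sin 20.5° / 0.777 = 4.5072e-01 s/km.
sin θ_3 = p·V_3 = 4.5072e-01 × 1.452 = 0.6544.
θ_3 = 40.88° from the vertical.

40.9°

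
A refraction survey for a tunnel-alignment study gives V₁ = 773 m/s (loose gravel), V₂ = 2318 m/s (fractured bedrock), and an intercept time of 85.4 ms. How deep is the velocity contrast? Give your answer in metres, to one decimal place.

θ_c = arcsin(773/2318) = 19.48°; cos θ_c = 0.9428.
tᵢ = 2h cos θ_c/V₁ ⇒ h = tᵢ·V₁/(2 cos θ_c) = 0.0854·773/(2·0.9428) = 35.01 m.

35.0 m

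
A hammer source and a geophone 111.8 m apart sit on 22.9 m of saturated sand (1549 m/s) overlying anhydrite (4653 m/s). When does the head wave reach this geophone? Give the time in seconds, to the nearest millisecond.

θ_c = arcsin(V₁/V₂) = arcsin(1549/4653) = 19.45°, cos θ_c = 0.9430.
Intercept time tᵢ = 2h cos θ_c / V₁ = 2·22.9·0.9430/1549 = 0.02788 s.
t = x/V₂ + tᵢ = 111.8/4653 + 0.02788 = 0.05191 s.

0.052 s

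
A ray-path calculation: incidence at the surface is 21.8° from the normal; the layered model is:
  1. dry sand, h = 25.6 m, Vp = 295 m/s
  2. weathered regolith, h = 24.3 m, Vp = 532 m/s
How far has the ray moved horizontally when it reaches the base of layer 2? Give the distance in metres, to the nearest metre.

p = sin θ₁/V₁ = sin 21.8°/295 = 1.2589e-03 s/m is conserved through the stack.
Layer 1: θ = 21.80°; offset = 25.6·tan 21.80° = 10.239 m.
Layer 2: sin θ = p·532 = 0.6697 → θ = 42.05°; offset = 24.3·tan 42.05° = 21.915 m.
Summing the layer offsets gives 32.154 m.

32 m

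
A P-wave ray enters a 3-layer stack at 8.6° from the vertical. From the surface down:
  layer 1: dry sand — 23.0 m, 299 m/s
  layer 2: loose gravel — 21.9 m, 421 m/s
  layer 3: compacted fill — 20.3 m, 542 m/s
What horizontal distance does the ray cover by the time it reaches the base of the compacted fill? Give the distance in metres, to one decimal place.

Apply Snell's law at each interface; in layer i the horizontal offset is hᵢ·tan θᵢ.
Layer 1: θ = 8.60°; offset = 23.0·tan 8.60° = 3.478 m.
Layer 2: sin θ = 421·sin 8.6°/299 = 0.2105, θ = 12.15°; offset = 21.9·tan 12.15° = 4.717 m.
Layer 3: sin θ = 542·sin 8.6°/299 = 0.2711, θ = 15.73°; offset = 20.3·tan 15.73° = 5.717 m.
Total horizontal offset = 13.912 m.

13.9 m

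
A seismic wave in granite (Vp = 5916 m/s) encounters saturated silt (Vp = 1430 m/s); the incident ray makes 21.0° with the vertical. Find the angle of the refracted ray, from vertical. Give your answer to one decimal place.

sin θ₁/V₁ = sin θ₂/V₂ ⇒ sin θ₂ = 1430·sin 21.0°/5916 = 1430·0.3584/5916 = 0.0866.
θ₂ = arcsin 0.0866 = 4.97° from the normal.

5.0°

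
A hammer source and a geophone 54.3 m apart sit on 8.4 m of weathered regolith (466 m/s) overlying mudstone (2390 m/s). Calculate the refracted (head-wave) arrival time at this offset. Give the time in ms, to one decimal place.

t = x/V₂ + 2h·√(V₂²−V₁²)/(V₁V₂).
√(V₂²−V₁²) = √(2390²−466²) = 2344.1 m/s; delay term = 2·8.4·2344.1/(466·2390) = 0.03536 s.
t = 54.3/2390 + 0.03536 = 0.05808 s.

58.1 ms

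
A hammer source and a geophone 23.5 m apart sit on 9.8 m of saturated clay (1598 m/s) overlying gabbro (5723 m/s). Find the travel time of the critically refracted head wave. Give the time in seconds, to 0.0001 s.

0.0159 s

t = x/V₂ + 2h·√(V₂²−V₁²)/(V₁V₂).
√(V₂²−V₁²) = √(5723²−1598²) = 5495.4 m/s; delay term = 2·9.8·5495.4/(1598·5723) = 0.01178 s.
t = 23.5/5723 + 0.01178 = 0.01588 s.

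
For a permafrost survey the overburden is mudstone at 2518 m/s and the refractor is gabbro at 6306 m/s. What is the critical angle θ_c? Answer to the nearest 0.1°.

23.5°

Critical incidence: sin θ_c = V₁/V₂ = 2518/6306 = 0.3993.
θ_c = arcsin 0.3993 = 23.53°.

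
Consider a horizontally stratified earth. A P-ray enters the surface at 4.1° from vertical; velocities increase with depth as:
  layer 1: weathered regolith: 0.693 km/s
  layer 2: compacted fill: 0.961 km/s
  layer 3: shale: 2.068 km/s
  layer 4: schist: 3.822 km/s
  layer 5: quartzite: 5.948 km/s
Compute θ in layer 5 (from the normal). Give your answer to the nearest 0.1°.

37.9°

Ray parameter p = sin 4.1° / 0.693 = 1.0317e-01 s/km.
sin θ_5 = p·V_5 = 1.0317e-01 × 5.948 = 0.6137.
θ_5 = 37.85° from the vertical.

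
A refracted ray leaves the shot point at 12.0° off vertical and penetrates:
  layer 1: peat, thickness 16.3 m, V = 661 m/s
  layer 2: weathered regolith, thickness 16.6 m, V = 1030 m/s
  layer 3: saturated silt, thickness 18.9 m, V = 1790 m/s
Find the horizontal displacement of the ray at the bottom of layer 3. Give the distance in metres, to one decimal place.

22.0 m

Apply Snell's law at each interface; in layer i the horizontal offset is hᵢ·tan θᵢ.
Layer 1: θ = 12.00°; offset = 16.3·tan 12.00° = 3.465 m.
Layer 2: sin θ = 1030·sin 12.0°/661 = 0.3240, θ = 18.90°; offset = 16.6·tan 18.90° = 5.685 m.
Layer 3: sin θ = 1790·sin 12.0°/661 = 0.5630, θ = 34.27°; offset = 18.9·tan 34.27° = 12.876 m.
Summing the layer offsets gives 22.025 m.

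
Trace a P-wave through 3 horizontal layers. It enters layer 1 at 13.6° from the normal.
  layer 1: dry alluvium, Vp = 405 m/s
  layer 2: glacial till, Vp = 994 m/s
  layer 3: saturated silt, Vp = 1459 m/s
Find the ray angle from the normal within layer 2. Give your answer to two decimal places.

Ray parameter p = sin 13.6° / 405 = 5.8060e-04 s/m.
sin θ_2 = p·V_2 = 5.8060e-04 × 994 = 0.5771.
θ_2 = 35.25° from the vertical.

35.25°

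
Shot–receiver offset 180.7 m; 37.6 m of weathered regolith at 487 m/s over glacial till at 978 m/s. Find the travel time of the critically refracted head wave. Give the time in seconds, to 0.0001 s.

0.3187 s

t = x/V₂ + 2h·√(V₂²−V₁²)/(V₁V₂).
√(V₂²−V₁²) = √(978²−487²) = 848.1 m/s; delay term = 2·37.6·848.1/(487·978) = 0.13391 s.
t = 180.7/978 + 0.13391 = 0.31867 s.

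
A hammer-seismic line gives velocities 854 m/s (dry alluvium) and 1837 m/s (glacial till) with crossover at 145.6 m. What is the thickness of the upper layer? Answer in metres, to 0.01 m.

x_cross = 2h·√((V₂+V₁)/(V₂−V₁)) → h = x_cross / (2·√((V₂+V₁)/(V₂−V₁))).
√((V₂+V₁)/(V₂−V₁)) = √((1837+854)/(1837−854)) = 1.6546.
h = 145.6 / (2·1.6546) = 44.00 m.

44.00 m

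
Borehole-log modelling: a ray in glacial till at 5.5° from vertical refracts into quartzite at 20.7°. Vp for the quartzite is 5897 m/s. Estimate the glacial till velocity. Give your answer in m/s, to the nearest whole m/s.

1599 m/s

sin 5.5° = 0.0958; sin 20.7° = 0.3535.
V₁ = V₂·(sin θ₁/sin θ₂) = 5897·(0.0958/0.3535) = 1598.99 m/s.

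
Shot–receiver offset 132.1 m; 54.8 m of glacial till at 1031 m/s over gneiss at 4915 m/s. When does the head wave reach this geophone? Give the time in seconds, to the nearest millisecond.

0.131 s

t = x/V₂ + 2h·√(V₂²−V₁²)/(V₁V₂).
√(V₂²−V₁²) = √(4915²−1031²) = 4805.6 m/s; delay term = 2·54.8·4805.6/(1031·4915) = 0.10394 s.
t = 132.1/4915 + 0.10394 = 0.13082 s.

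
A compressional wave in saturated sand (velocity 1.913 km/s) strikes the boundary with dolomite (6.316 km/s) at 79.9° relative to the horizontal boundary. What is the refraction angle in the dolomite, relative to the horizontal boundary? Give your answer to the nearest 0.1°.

Convert to the normal: θ₁ = 90° − 79.9° = 10.1°.
Snell's law: sin θ₂ = (V₂/V₁)·sin θ₁ = (6.316/1.913)·sin 10.1° = 0.5790.
θ₂ = arcsin 0.5790 = 35.38° from the normal.
From the interface: 90° − 35.38° = 54.62°.

54.6°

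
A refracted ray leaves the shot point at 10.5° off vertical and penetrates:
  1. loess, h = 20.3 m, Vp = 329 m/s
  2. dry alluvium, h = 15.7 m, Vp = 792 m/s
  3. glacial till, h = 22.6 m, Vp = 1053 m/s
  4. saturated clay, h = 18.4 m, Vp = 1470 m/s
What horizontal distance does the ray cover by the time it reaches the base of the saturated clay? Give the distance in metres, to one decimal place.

53.5 m

Ray parameter p = sin 10.5° / 329 m/s = 5.5391e-04 s/m.
Layer 1: θ = 10.50°; offset = 20.3·tan 10.50° = 3.762 m.
Layer 2: sin θ = p·792 = 0.4387 → θ = 26.02°; offset = 15.7·tan 26.02° = 7.664 m.
Layer 3: sin θ = p·1053 = 0.5833 → θ = 35.68°; offset = 22.6·tan 35.68° = 16.228 m.
Layer 4: sin θ = p·1470 = 0.8142 → θ = 54.51°; offset = 18.4·tan 54.51° = 25.808 m.
Total horizontal offset = 53.463 m.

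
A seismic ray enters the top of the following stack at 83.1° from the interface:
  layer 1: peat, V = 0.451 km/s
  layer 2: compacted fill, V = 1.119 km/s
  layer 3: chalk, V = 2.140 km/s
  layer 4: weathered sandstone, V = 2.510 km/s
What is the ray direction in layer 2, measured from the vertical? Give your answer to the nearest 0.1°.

From the normal: θ₁ = 90° − 83.1° = 6.9°.
Ray parameter p = sin 6.9° / 0.451 = 2.6638e-01 s/km.
sin θ_2 = p·V_2 = 2.6638e-01 × 1.119 = 0.2981.
θ_2 = arcsin 0.2981 = 17.34°.

17.3°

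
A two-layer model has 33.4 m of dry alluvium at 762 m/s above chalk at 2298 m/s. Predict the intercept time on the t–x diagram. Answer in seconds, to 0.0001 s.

tᵢ = 2h·√(V₂²−V₁²)/(V₁V₂).
√(V₂²−V₁²) = √(2298²−762²) = 2168.0 m/s.
tᵢ = 2·33.4·2168.0/(762·2298) = 0.08270 s.

0.0827 s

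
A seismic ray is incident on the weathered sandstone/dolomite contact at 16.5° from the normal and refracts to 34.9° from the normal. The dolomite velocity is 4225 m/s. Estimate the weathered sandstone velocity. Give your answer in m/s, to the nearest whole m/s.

sin 16.5° = 0.2840; sin 34.9° = 0.5721.
V₁ = V₂·(sin θ₁/sin θ₂) = 4225·(0.2840/0.5721) = 2097.31 m/s.

2097 m/s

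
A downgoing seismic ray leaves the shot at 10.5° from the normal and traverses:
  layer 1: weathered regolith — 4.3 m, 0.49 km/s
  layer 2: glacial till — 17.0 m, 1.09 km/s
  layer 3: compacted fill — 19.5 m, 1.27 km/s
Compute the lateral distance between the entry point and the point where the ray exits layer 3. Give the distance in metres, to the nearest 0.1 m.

18.8 m

Apply Snell's law at each interface; in layer i the horizontal offset is hᵢ·tan θᵢ.
Layer 1: θ = 10.50°; offset = 4.3·tan 10.50° = 0.797 m.
Layer 2: sin θ = 1.09·sin 10.5°/0.49 = 0.4054, θ = 23.92°; offset = 17.0·tan 23.92° = 7.539 m.
Layer 3: sin θ = 1.27·sin 10.5°/0.49 = 0.4723, θ = 28.19°; offset = 19.5·tan 28.19° = 10.449 m.
Total horizontal offset = 18.785 m.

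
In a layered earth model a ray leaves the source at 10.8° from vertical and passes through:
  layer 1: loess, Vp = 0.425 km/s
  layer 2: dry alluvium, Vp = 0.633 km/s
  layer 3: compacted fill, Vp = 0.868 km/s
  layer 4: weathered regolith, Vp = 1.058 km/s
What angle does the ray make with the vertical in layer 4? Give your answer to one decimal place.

27.8°

Ray parameter p = sin 10.8° / 0.425 = 4.4090e-01 s/km.
sin θ_4 = p·V_4 = 4.4090e-01 × 1.058 = 0.4665.
θ_4 = 27.81° from the vertical.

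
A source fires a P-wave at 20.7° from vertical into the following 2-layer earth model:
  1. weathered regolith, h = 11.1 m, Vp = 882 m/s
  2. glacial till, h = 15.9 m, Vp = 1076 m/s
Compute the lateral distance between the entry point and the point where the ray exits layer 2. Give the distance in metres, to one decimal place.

11.8 m

Ray parameter p = sin 20.7° / 882 m/s = 4.0077e-04 s/m.
Layer 1: θ = 20.70°; offset = 11.1·tan 20.70° = 4.194 m.
Layer 2: sin θ = p·1076 = 0.4312 → θ = 25.55°; offset = 15.9·tan 25.55° = 7.599 m.
Total horizontal offset = 11.794 m.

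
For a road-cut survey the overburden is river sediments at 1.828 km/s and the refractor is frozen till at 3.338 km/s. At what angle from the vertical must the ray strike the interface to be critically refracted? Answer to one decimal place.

At critical incidence the refracted ray runs along the interface (θ₂ = 90°), so sin θ_c = V₁/V₂.
θ_c = arcsin(1.828/3.338) = arcsin 0.5476 = 33.20°.

33.2°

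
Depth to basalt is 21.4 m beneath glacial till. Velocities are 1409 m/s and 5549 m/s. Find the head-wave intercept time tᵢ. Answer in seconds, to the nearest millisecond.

0.029 s

tᵢ = 2h·√(V₂²−V₁²)/(V₁V₂).
√(V₂²−V₁²) = √(5549²−1409²) = 5367.1 m/s.
tᵢ = 2·21.4·5367.1/(1409·5549) = 0.02938 s.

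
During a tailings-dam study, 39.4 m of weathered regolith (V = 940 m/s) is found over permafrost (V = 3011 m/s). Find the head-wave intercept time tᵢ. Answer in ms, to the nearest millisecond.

80 ms

θ_c = arcsin(V₁/V₂) = arcsin(940/3011) = 18.19°; cos θ_c = 0.9500.
tᵢ = 2h·cos θ_c / V₁ = 2·39.4·0.9500 / 940 = 0.07964 s.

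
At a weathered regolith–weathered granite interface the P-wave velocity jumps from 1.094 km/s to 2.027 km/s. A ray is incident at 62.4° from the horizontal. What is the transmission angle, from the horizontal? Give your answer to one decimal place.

30.9°

Angle from the normal: 90° − 62.4° = 27.6°.
sin θ₁/V₁ = sin θ₂/V₂ ⇒ sin θ₂ = 2.027·sin 27.6°/1.094 = 2.027·0.4633/1.094 = 0.8584.
θ₂ = sin⁻¹(0.8584) = 59.14° (from vertical).
From the interface: 90° − 59.14° = 30.86°.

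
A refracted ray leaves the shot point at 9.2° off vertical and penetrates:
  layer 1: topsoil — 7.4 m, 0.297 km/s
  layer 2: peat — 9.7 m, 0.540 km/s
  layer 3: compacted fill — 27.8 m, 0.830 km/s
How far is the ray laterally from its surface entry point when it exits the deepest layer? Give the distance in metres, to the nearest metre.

Apply Snell's law at each interface; in layer i the horizontal offset is hᵢ·tan θᵢ.
Layer 1: θ = 9.20°; offset = 7.4·tan 9.20° = 1.199 m.
Layer 2: sin θ = 0.540·sin 9.2°/0.297 = 0.2907, θ = 16.90°; offset = 9.7·tan 16.90° = 2.947 m.
Layer 3: sin θ = 0.830·sin 9.2°/0.297 = 0.4468, θ = 26.54°; offset = 27.8·tan 26.54° = 13.884 m.
Summing the layer offsets gives 18.030 m.

18 m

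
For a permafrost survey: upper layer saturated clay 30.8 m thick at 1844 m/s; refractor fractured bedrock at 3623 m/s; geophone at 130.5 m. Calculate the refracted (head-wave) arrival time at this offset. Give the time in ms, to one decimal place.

64.8 ms

t = x/V₂ + 2h·√(V₂²−V₁²)/(V₁V₂).
√(V₂²−V₁²) = √(3623²−1844²) = 3118.6 m/s; delay term = 2·30.8·3118.6/(1844·3623) = 0.02876 s.
t = 130.5/3623 + 0.02876 = 0.06477 s.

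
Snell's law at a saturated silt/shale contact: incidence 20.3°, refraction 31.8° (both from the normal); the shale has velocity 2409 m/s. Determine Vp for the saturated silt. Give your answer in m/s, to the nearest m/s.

1586 m/s

Snell's law: sin 20.3°/V₁ = sin 31.8°/V₂.
V₁ = V₂·sin 20.3°/sin 31.8° = 2409 × 0.6584 = 1586.03 m/s.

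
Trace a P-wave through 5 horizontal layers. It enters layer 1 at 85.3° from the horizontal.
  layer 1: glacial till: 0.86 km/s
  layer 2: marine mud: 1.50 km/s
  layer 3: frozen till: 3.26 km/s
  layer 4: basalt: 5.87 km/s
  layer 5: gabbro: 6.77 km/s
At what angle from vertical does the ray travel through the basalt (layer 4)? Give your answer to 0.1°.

34.0°

From the normal: θ₁ = 90° − 85.3° = 4.7°.
Ray parameter p = sin 4.7° / 0.86 = 9.5277e-02 s/km.
sin θ_4 = p·V_4 = 9.5277e-02 × 5.87 = 0.5593.
θ_4 = 34.01° from the vertical.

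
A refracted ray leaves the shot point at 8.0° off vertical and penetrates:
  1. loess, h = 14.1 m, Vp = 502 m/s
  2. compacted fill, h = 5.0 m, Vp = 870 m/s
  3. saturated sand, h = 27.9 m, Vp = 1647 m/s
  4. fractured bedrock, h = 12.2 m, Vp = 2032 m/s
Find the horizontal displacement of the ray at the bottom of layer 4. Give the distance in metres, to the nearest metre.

Apply Snell's law at each interface; in layer i the horizontal offset is hᵢ·tan θᵢ.
Layer 1: θ = 8.00°; offset = 14.1·tan 8.00° = 1.982 m.
Layer 2: sin θ = 870·sin 8.0°/502 = 0.2412, θ = 13.96°; offset = 5.0·tan 13.96° = 1.243 m.
Layer 3: sin θ = 1647·sin 8.0°/502 = 0.4566, θ = 27.17°; offset = 27.9·tan 27.17° = 14.319 m.
Layer 4: sin θ = 2032·sin 8.0°/502 = 0.5633, θ = 34.29°; offset = 12.2·tan 34.29° = 8.318 m.
Σ offsets = 25.862 m.

26 m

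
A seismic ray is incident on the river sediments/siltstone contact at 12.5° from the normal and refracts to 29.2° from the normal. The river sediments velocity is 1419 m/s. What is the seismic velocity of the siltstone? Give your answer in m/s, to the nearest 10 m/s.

Snell's law: sin 12.5°/V₁ = sin 29.2°/V₂.
V₂ = V₁·sin 29.2°/sin 12.5° = 1419 × 2.2540 = 3198.46 m/s.

3200 m/s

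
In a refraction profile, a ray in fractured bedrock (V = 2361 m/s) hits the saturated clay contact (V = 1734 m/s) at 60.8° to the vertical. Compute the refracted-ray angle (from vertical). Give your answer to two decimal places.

Snell's law: sin θ₂ = (V₂/V₁)·sin θ₁ = (1734/2361)·sin 60.8° = 0.6411.
θ₂ = arcsin 0.6411 = 39.87° from the normal.

39.87°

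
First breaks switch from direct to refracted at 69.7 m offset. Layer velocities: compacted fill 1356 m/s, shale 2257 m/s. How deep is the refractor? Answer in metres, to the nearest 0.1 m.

17.4 m

h = (x_cross/2)·√((V₂−V₁)/(V₂+V₁)).
(V₂−V₁)/(V₂+V₁) = (2257−1356)/(2257+1356) = 0.2494; √ = 0.4994.
h = (69.7/2)·0.4994 = 17.40 m.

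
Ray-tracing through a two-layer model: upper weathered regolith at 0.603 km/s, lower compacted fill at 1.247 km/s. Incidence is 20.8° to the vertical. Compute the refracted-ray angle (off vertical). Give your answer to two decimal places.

47.25°

sin θ₁/V₁ = sin θ₂/V₂ ⇒ sin θ₂ = 1.247·sin 20.8°/0.603 = 1.247·0.3551/0.603 = 0.7344.
θ₂ = sin⁻¹(0.7344) = 47.25° (from vertical).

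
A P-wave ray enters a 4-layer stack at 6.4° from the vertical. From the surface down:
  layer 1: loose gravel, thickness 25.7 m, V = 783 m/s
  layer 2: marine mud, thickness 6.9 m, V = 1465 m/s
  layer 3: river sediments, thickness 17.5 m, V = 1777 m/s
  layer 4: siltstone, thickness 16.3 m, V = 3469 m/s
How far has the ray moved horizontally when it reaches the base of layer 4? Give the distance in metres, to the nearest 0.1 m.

p = sin θ₁/V₁ = sin 6.4°/783 = 1.4236e-04 s/m is conserved through the stack.
Layer 1: θ = 6.40°; offset = 25.7·tan 6.40° = 2.883 m.
Layer 2: sin θ = p·1465 = 0.2086 → θ = 12.04°; offset = 6.9·tan 12.04° = 1.471 m.
Layer 3: sin θ = p·1777 = 0.2530 → θ = 14.65°; offset = 17.5·tan 14.65° = 4.576 m.
Layer 4: sin θ = p·3469 = 0.4939 → θ = 29.59°; offset = 16.3·tan 29.59° = 9.257 m.
Total horizontal offset = 18.188 m.

18.2 m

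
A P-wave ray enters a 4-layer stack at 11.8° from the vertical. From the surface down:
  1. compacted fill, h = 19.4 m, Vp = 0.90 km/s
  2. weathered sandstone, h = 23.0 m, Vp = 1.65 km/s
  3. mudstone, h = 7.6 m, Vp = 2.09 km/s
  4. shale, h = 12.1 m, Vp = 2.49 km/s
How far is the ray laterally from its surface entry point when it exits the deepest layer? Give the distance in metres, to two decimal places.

p = sin θ₁/V₁ = sin 11.8°/0.90 = 2.2722e-01 s/km is conserved through the stack.
Layer 1: θ = 11.80°; offset = 19.4·tan 11.80° = 4.0529 m.
Layer 2: sin θ = p·1.65 = 0.3749 → θ = 22.02°; offset = 23.0·tan 22.02° = 9.3013 m.
Layer 3: sin θ = p·2.09 = 0.4749 → θ = 28.35°; offset = 7.6·tan 28.35° = 4.1011 m.
Layer 4: sin θ = p·2.49 = 0.5658 → θ = 34.46°; offset = 12.1·tan 34.46° = 8.3024 m.
Summing the layer offsets gives 25.7577 m.

25.76 m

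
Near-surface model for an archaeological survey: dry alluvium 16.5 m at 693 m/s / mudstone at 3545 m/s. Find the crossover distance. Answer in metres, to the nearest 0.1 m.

40.2 m

θ_c = arcsin(693/3545) = 11.27°, so cos θ_c = 0.9807 and tᵢ = 2h cos θ_c/V₁ = 0.0467 s.
At crossover x/V₁ = x/V₂ + tᵢ ⇒ x = tᵢ/(1/V₁ − 1/V₂) = 0.04670/(1.4430e-03 − 2.8209e-04) = 40.23 m.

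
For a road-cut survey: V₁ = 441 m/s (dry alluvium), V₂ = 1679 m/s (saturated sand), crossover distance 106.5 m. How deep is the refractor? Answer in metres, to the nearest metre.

x_cross = 2h·√((V₂+V₁)/(V₂−V₁)) → h = x_cross / (2·√((V₂+V₁)/(V₂−V₁))).
√((V₂+V₁)/(V₂−V₁)) = √((1679+441)/(1679−441)) = 1.3086.
h = 106.5 / (2·1.3086) = 40.69 m.

41 m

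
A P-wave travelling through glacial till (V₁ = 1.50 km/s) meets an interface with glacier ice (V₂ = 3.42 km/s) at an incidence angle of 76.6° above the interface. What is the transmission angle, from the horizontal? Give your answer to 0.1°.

58.1°

Angle from the normal: 90° − 76.6° = 13.4°.
sin θ₁/V₁ = sin θ₂/V₂ ⇒ sin θ₂ = 3.42·sin 13.4°/1.50 = 3.42·0.2317/1.50 = 0.5284.
θ₂ = sin⁻¹(0.5284) = 31.90° (from vertical).
From the interface: 90° − 31.90° = 58.10°.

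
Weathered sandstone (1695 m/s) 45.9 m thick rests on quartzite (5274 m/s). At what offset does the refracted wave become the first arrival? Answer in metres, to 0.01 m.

x_cross = 2h·√((V₂+V₁)/(V₂−V₁)).
(V₂+V₁)/(V₂−V₁) = (5274+1695)/(5274−1695) = 1.9472; √ = 1.3954.
x_cross = 2·45.9·1.3954 = 128.10 m.

128.10 m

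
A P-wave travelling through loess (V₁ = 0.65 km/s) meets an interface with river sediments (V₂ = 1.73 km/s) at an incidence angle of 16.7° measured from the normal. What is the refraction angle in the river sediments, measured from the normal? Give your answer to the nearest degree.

Snell's law: sin θ₂ = (V₂/V₁)·sin θ₁ = (1.73/0.65)·sin 16.7° = 0.7648.
θ₂ = arcsin 0.7648 = 49.89° from the normal.

50°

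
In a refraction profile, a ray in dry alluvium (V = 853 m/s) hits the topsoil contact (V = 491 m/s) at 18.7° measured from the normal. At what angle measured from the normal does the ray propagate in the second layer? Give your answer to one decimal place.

Snell's law: sin θ₂ = (V₂/V₁)·sin θ₁ = (491/853)·sin 18.7° = 0.1845.
θ₂ = arcsin 0.1845 = 10.63° from the normal.

10.6°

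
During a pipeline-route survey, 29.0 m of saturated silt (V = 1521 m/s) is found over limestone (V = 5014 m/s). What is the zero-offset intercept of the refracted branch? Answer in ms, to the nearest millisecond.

36 ms

tᵢ = 2h·√(V₂²−V₁²)/(V₁V₂).
√(V₂²−V₁²) = √(5014²−1521²) = 4777.7 m/s.
tᵢ = 2·29.0·4777.7/(1521·5014) = 0.03634 s.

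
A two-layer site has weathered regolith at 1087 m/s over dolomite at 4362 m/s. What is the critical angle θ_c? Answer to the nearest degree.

At critical incidence the refracted ray runs along the interface (θ₂ = 90°), so sin θ_c = V₁/V₂.
θ_c = arcsin(1087/4362) = arcsin 0.2492 = 14.43°.

14°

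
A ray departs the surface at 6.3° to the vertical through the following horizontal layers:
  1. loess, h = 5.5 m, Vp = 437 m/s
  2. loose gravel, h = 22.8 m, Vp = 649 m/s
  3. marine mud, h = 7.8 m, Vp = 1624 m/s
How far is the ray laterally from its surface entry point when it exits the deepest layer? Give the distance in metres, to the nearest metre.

Apply Snell's law at each interface; in layer i the horizontal offset is hᵢ·tan θᵢ.
Layer 1: θ = 6.30°; offset = 5.5·tan 6.30° = 0.607 m.
Layer 2: sin θ = 649·sin 6.3°/437 = 0.1630, θ = 9.38°; offset = 22.8·tan 9.38° = 3.766 m.
Layer 3: sin θ = 1624·sin 6.3°/437 = 0.4078, θ = 24.07°; offset = 7.8·tan 24.07° = 3.484 m.
Summing the layer offsets gives 7.857 m.

8 m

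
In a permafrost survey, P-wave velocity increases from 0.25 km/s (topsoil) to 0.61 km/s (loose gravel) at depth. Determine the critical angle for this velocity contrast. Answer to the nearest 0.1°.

At critical incidence the refracted ray runs along the interface (θ₂ = 90°), so sin θ_c = V₁/V₂.
θ_c = arcsin(0.25/0.61) = arcsin 0.4098 = 24.19°.

24.2°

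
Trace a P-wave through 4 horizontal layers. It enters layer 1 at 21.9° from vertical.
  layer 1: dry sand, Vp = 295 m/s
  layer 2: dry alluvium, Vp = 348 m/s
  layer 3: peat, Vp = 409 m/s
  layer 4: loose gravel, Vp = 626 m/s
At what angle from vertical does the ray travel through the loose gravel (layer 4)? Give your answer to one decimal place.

52.3°

Snell's law across each interface conserves sin θ / V, so sin θ_4 = V_4·sin θ₁/V₁.
sin θ_4 = 626 × sin 21.9° / 295 = 0.7915.
θ_4 = arcsin 0.7915 = 52.33°.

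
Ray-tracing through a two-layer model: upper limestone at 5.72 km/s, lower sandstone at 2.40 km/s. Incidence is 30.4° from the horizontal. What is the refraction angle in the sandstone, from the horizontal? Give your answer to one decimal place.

Angle from the normal: 90° − 30.4° = 59.6°.
sin θ₁/V₁ = sin θ₂/V₂ ⇒ sin θ₂ = 2.40·sin 59.6°/5.72 = 2.40·0.8625/5.72 = 0.3619.
θ₂ = sin⁻¹(0.3619) = 21.22° (from vertical).
From the interface: 90° − 21.22° = 68.78°.

68.8°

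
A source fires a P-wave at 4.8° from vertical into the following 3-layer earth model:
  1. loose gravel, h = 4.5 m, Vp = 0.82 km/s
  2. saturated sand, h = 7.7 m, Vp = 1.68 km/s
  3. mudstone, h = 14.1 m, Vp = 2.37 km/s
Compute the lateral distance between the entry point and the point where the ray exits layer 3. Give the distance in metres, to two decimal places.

p = sin θ₁/V₁ = sin 4.8°/0.82 = 1.0205e-01 s/km is conserved through the stack.
Layer 1: θ = 4.80°; offset = 4.5·tan 4.80° = 0.3779 m.
Layer 2: sin θ = p·1.68 = 0.1714 → θ = 9.87°; offset = 7.7·tan 9.87° = 1.3399 m.
Layer 3: sin θ = p·2.37 = 0.2418 → θ = 14.00°; offset = 14.1·tan 14.00° = 3.5144 m.
Summing the layer offsets gives 5.2322 m.

5.23 m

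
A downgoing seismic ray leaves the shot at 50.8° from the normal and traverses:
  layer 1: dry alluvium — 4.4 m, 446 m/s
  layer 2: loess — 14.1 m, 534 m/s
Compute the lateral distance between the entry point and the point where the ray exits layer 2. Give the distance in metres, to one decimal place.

Ray parameter p = sin 50.8° / 446 m/s = 1.7375e-03 s/m.
Layer 1: θ = 50.80°; offset = 4.4·tan 50.80° = 5.395 m.
Layer 2: sin θ = p·534 = 0.9278 → θ = 68.10°; offset = 14.1·tan 68.10° = 35.078 m.
Total horizontal offset = 40.473 m.

40.5 m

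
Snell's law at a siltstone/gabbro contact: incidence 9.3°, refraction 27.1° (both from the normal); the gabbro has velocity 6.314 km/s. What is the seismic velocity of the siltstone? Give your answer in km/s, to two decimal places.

2.24 km/s

Snell's law: sin 9.3°/V₁ = sin 27.1°/V₂.
V₁ = V₂·sin 9.3°/sin 27.1° = 6.314 × 0.3547 = 2.24 km/s.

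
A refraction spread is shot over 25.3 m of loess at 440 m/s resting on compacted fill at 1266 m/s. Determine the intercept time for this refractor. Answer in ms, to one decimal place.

107.8 ms

θ_c = arcsin(V₁/V₂) = arcsin(440/1266) = 20.34°; cos θ_c = 0.9377.
tᵢ = 2h·cos θ_c / V₁ = 2·25.3·0.9377 / 440 = 0.10783 s.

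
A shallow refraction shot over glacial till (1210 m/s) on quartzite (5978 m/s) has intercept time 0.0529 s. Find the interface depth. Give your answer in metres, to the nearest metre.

33 m

θ_c = arcsin(1210/5978) = 11.68°; cos θ_c = 0.9793.
tᵢ = 2h cos θ_c/V₁ ⇒ h = tᵢ·V₁/(2 cos θ_c) = 0.0529·1210/(2·0.9793) = 32.68 m.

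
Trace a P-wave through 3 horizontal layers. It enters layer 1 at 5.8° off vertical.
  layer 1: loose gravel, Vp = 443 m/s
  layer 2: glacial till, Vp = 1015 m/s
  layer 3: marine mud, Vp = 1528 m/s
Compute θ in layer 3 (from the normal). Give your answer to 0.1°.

20.4°

Ray parameter p = sin 5.8° / 443 = 2.2812e-04 s/m.
sin θ_3 = p·V_3 = 2.2812e-04 × 1528 = 0.3486.
θ_3 = 20.40° from the vertical.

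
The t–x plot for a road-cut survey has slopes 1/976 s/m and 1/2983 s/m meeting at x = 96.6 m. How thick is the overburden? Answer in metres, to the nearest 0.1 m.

34.4 m

h = (x_cross/2)·√((V₂−V₁)/(V₂+V₁)).
(V₂−V₁)/(V₂+V₁) = (2983−976)/(2983+976) = 0.5069; √ = 0.7120.
h = (96.6/2)·0.7120 = 34.39 m.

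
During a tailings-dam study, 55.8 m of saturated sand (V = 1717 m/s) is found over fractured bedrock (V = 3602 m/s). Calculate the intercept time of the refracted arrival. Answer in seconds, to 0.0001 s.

0.0571 s

tᵢ = 2h·√(V₂²−V₁²)/(V₁V₂).
√(V₂²−V₁²) = √(3602²−1717²) = 3166.4 m/s.
tᵢ = 2·55.8·3166.4/(1717·3602) = 0.05714 s.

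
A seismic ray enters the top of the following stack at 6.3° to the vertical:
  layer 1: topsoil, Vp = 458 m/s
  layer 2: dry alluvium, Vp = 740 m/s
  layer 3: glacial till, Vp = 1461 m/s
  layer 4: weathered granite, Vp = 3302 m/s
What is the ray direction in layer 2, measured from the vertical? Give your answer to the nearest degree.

Snell's law across each interface conserves sin θ / V, so sin θ_2 = V_2·sin θ₁/V₁.
sin θ_2 = 740 × sin 6.3° / 458 = 0.1773.
θ_2 = arcsin 0.1773 = 10.21°.

10°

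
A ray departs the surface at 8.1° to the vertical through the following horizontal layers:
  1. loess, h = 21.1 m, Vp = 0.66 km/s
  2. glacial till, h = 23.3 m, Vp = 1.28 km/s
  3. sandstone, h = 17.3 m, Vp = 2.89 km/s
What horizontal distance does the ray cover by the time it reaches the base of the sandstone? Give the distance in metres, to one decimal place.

23.2 m

Ray parameter p = sin 8.1° / 0.66 km/s = 2.1349e-01 s/km.
Layer 1: θ = 8.10°; offset = 21.1·tan 8.10° = 3.003 m.
Layer 2: sin θ = p·1.28 = 0.2733 → θ = 15.86°; offset = 23.3·tan 15.86° = 6.619 m.
Layer 3: sin θ = p·2.89 = 0.6170 → θ = 38.10°; offset = 17.3·tan 38.10° = 13.563 m.
Σ offsets = 23.185 m.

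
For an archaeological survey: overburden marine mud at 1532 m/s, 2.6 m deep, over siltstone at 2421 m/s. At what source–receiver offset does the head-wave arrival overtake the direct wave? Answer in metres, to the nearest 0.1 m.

11.0 m

θ_c = arcsin(1532/2421) = 39.26°, so cos θ_c = 0.7743 and tᵢ = 2h cos θ_c/V₁ = 0.0026 s.
At crossover x/V₁ = x/V₂ + tᵢ ⇒ x = tᵢ/(1/V₁ − 1/V₂) = 0.00263/(6.5274e-04 − 4.1305e-04) = 10.97 m.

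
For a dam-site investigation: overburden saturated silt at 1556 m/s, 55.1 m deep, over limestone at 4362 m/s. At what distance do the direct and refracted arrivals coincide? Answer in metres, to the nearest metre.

θ_c = arcsin(1556/4362) = 20.90°, so cos θ_c = 0.9342 and tᵢ = 2h cos θ_c/V₁ = 0.0662 s.
At crossover x/V₁ = x/V₂ + tᵢ ⇒ x = tᵢ/(1/V₁ − 1/V₂) = 0.06616/(6.4267e-04 − 2.2925e-04) = 160.04 m.

160 m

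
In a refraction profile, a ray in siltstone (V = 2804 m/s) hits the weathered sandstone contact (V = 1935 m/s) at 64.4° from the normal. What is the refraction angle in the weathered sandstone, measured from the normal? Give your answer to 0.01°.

38.49°

Snell's law: sin θ₂ = (V₂/V₁)·sin θ₁ = (1935/2804)·sin 64.4° = 0.6223.
θ₂ = sin⁻¹(0.6223) = 38.49° (from vertical).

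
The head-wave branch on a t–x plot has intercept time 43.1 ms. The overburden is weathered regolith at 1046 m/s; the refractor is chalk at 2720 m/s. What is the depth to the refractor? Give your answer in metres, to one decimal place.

h = tᵢ·V₁·V₂ / (2·√(V₂²−V₁²)).
√(V₂²−V₁²) = √(2720² − 1046²) = 2510.8 m/s.
h = 0.0431 s × 1046 × 2720 / (2 × 2510.8) = 24.42 m.

24.4 m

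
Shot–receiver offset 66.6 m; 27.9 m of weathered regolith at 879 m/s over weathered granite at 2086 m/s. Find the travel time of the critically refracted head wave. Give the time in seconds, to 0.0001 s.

t = x/V₂ + 2h·√(V₂²−V₁²)/(V₁V₂).
√(V₂²−V₁²) = √(2086²−879²) = 1891.8 m/s; delay term = 2·27.9·1891.8/(879·2086) = 0.05757 s.
t = 66.6/2086 + 0.05757 = 0.08950 s.

0.0895 s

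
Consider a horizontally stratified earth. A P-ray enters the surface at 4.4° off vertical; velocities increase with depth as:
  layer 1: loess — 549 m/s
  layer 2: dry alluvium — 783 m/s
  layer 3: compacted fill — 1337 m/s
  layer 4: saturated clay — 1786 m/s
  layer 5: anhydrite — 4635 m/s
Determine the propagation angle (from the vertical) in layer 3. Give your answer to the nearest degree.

11°

Ray parameter p = sin 4.4° / 549 = 1.3974e-04 s/m.
sin θ_3 = p·V_3 = 1.3974e-04 × 1337 = 0.1868.
θ_3 = 10.77° from the vertical.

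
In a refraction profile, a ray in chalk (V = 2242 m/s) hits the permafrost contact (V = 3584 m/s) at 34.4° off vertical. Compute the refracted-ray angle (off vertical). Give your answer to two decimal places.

sin θ₁/V₁ = sin θ₂/V₂ ⇒ sin θ₂ = 3584·sin 34.4°/2242 = 3584·0.5650/2242 = 0.9031.
θ₂ = sin⁻¹(0.9031) = 64.57° (from vertical).

64.57°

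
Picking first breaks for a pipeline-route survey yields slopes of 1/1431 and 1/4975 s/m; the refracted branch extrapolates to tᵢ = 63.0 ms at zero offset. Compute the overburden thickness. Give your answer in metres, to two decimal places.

47.07 m

θ_c = arcsin(1431/4975) = 16.72°; cos θ_c = 0.9577.
tᵢ = 2h cos θ_c/V₁ ⇒ h = tᵢ·V₁/(2 cos θ_c) = 0.063·1431/(2·0.9577) = 47.07 m.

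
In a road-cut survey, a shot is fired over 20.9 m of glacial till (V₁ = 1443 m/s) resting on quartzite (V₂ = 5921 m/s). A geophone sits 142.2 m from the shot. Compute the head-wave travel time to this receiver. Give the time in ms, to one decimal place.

t = x/V₂ + 2h·√(V₂²−V₁²)/(V₁V₂).
√(V₂²−V₁²) = √(5921²−1443²) = 5742.5 m/s; delay term = 2·20.9·5742.5/(1443·5921) = 0.02809 s.
t = 142.2/5921 + 0.02809 = 0.05211 s.

52.1 ms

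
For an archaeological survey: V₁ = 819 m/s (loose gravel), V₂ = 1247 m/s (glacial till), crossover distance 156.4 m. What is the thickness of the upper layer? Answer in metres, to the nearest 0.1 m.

35.6 m

h = (x_cross/2)·√((V₂−V₁)/(V₂+V₁)).
(V₂−V₁)/(V₂+V₁) = (1247−819)/(1247+819) = 0.2072; √ = 0.4552.
h = (156.4/2)·0.4552 = 35.59 m.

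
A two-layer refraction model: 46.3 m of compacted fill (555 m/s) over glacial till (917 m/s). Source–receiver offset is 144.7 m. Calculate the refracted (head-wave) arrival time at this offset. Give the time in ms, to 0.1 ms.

290.6 ms

θ_c = arcsin(V₁/V₂) = arcsin(555/917) = 37.25°, cos θ_c = 0.7960.
Intercept time tᵢ = 2h cos θ_c / V₁ = 2·46.3·0.7960/555 = 0.13282 s.
t = x/V₂ + tᵢ = 144.7/917 + 0.13282 = 0.29062 s.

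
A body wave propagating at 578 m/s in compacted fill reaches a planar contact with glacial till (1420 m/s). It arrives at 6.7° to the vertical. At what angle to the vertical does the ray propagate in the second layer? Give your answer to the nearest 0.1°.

16.7°

Snell's law: sin θ₂ = (V₂/V₁)·sin θ₁ = (1420/578)·sin 6.7° = 0.2866.
θ₂ = arcsin 0.2866 = 16.66° from the normal.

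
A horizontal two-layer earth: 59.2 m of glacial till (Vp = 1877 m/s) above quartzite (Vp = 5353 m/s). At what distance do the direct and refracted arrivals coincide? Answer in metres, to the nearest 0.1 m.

θ_c = arcsin(1877/5353) = 20.53°, so cos θ_c = 0.9365 and tᵢ = 2h cos θ_c/V₁ = 0.0591 s.
At crossover x/V₁ = x/V₂ + tᵢ ⇒ x = tᵢ/(1/V₁ − 1/V₂) = 0.05907/(5.3277e-04 − 1.8681e-04) = 170.76 m.

170.8 m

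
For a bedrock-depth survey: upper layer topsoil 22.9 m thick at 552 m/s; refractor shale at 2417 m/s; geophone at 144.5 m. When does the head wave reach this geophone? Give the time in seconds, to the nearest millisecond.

θ_c = arcsin(V₁/V₂) = arcsin(552/2417) = 13.20°, cos θ_c = 0.9736.
Intercept time tᵢ = 2h cos θ_c / V₁ = 2·22.9·0.9736/552 = 0.08078 s.
t = x/V₂ + tᵢ = 144.5/2417 + 0.08078 = 0.14056 s.

0.141 s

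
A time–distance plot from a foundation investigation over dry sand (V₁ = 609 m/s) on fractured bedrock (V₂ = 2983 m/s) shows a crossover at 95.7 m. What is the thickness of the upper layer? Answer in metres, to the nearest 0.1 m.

38.9 m

x_cross = 2h·√((V₂+V₁)/(V₂−V₁)) → h = x_cross / (2·√((V₂+V₁)/(V₂−V₁))).
√((V₂+V₁)/(V₂−V₁)) = √((2983+609)/(2983−609)) = 1.2301.
h = 95.7 / (2·1.2301) = 38.90 m.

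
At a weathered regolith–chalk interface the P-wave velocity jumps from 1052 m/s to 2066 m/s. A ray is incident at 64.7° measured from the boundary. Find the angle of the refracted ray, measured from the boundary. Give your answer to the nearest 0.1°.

Convert to the normal: θ₁ = 90° − 64.7° = 25.3°.
sin θ₁/V₁ = sin θ₂/V₂ ⇒ sin θ₂ = 2066·sin 25.3°/1052 = 2066·0.4274/1052 = 0.8393.
θ₂ = arcsin 0.8393 = 57.06° from the normal.
From the interface: 90° − 57.06° = 32.94°.

32.9°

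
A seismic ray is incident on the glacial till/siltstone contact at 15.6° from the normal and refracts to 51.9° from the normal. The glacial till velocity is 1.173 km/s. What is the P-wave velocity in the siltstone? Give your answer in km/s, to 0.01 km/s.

sin 15.6° = 0.2689; sin 51.9° = 0.7869.
V₂ = V₁·(sin θ₂/sin θ₁) = 1.173·(0.7869/0.2689) = 3.43 km/s.

3.43 km/s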